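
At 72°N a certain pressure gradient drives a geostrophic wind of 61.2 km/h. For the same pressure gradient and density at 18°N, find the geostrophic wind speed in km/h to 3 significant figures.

188 km/h

With the same pressure gradient and density, V_g ∝ 1/f ∝ 1/sin φ.
V₂ = V₁ · sin φ₁ / sin φ₂ = 61.2 × sin 72° / sin 18°
V₂ = 61.2 × 0.9511/0.3090 = 188 km/h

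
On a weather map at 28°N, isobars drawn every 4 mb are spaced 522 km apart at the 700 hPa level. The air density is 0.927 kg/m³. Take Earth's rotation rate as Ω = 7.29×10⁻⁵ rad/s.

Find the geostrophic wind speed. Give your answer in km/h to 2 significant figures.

43 km/h

Coriolis parameter at 28°N:
f = 2Ω sin φ = 2 × 7.29×10⁻⁵ × sin 28° = 6.84×10⁻⁵ s⁻¹
Pressure gradient: |∂P/∂n| = 400 Pa / 522000 m = 7.66×10⁻⁴ Pa/m
Geostrophic balance (pressure-gradient force = Coriolis force):
V_g = (1/(fρ)) |∂P/∂n| = 7.66×10⁻⁴ / (6.84×10⁻⁵ × 0.927) = 12.1 m/s
Converting: 12.1 m/s × 3.6 = 43 km/h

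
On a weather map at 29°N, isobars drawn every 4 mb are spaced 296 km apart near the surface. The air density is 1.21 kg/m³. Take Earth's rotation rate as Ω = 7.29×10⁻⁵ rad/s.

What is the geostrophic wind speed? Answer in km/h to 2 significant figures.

57 km/h

Coriolis parameter at 29°N:
f = 2Ω sin φ = 2 × 7.29×10⁻⁵ × sin 29° = 7.07×10⁻⁵ s⁻¹
Pressure gradient: |∂P/∂n| = 400 Pa / 296000 m = 1.35×10⁻³ Pa/m
Geostrophic balance (pressure-gradient force = Coriolis force):
V_g = (1/(fρ)) |∂P/∂n| = 1.35×10⁻³ / (7.07×10⁻⁵ × 1.21) = 15.8 m/s
Converting: 15.8 m/s × 3.6 = 57 km/h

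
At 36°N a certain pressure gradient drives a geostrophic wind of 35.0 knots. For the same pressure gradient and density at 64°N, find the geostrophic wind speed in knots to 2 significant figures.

With the same pressure gradient and density, V_g ∝ 1/f ∝ 1/sin φ.
V₂ = V₁ · sin φ₁ / sin φ₂ = 35.0 × sin 36° / sin 64°
V₂ = 35.0 × 0.5878/0.8988 = 23 knots

23 knots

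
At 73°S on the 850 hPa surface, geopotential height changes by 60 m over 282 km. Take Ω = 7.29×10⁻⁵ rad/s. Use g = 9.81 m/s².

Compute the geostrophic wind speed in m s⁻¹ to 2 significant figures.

Coriolis parameter at 73°S:
f = 2Ω sin φ = 2 × 7.29×10⁻⁵ × sin 73° = 1.39×10⁻⁴ s⁻¹
Height gradient: |∂Z/∂n| = 60 m / 282000 m = 2.13×10⁻⁴
On a pressure surface, geostrophic balance gives V_g = (g/f)|∂Z/∂n|:
V_g = 9.81 × 2.13×10⁻⁴ / 1.39×10⁻⁴ = 15.0 m/s

15 m s⁻¹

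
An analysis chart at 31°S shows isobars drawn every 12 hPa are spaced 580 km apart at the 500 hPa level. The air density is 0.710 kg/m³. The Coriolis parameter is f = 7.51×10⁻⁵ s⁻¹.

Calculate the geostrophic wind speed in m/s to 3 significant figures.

38.8 m/s

Pressure gradient: |∂P/∂n| = 1200 Pa / 580000 m = 2.07×10⁻³ Pa/m
Geostrophic balance (pressure-gradient force = Coriolis force):
V_g = (1/(fρ)) |∂P/∂n| = 2.07×10⁻³ / (7.51×10⁻⁵ × 0.710) = 38.8 m/s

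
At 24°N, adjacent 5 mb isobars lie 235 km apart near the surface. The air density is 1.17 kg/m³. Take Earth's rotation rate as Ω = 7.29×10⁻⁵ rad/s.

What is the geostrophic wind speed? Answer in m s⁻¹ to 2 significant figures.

31 m s⁻¹

Coriolis parameter at 24°N:
f = 2Ω sin φ = 2 × 7.29×10⁻⁵ × sin 24° = 5.93×10⁻⁵ s⁻¹
Pressure gradient: |∂P/∂n| = 500 Pa / 235000 m = 2.13×10⁻³ Pa/m
Geostrophic balance (pressure-gradient force = Coriolis force):
V_g = (1/(fρ)) |∂P/∂n| = 2.13×10⁻³ / (5.93×10⁻⁵ × 1.17) = 30.7 m/s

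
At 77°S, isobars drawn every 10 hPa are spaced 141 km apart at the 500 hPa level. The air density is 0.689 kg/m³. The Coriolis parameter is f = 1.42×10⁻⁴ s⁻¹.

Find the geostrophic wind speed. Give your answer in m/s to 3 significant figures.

Pressure gradient: |∂P/∂n| = 1000 Pa / 141000 m = 7.09×10⁻³ Pa/m
Geostrophic balance (pressure-gradient force = Coriolis force):
V_g = (1/(fρ)) |∂P/∂n| = 7.09×10⁻³ / (1.42×10⁻⁴ × 0.689) = 72.5 m/s

72.5 m/s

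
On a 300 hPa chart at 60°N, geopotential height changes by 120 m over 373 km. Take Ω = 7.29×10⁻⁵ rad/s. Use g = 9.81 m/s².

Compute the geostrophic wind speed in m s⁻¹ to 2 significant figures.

25 m s⁻¹

Coriolis parameter at 60°N:
f = 2Ω sin φ = 2 × 7.29×10⁻⁵ × sin 60° = 1.26×10⁻⁴ s⁻¹
Height gradient: |∂Z/∂n| = 120 m / 373000 m = 3.22×10⁻⁴
On a pressure surface, geostrophic balance gives V_g = (g/f)|∂Z/∂n|:
V_g = 9.81 × 3.22×10⁻⁴ / 1.26×10⁻⁴ = 25.0 m/s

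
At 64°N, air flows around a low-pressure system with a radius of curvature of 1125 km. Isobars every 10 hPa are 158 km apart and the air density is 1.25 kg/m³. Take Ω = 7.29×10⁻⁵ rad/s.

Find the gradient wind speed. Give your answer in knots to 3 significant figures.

61.8 knots

Coriolis parameter at 64°N:
f = 2Ω sin φ = 2 × 7.29×10⁻⁵ × sin 64° = 1.31×10⁻⁴ s⁻¹
Pressure gradient: |∂P/∂n| = 1000 Pa / 158000 m = 6.33×10⁻³ Pa/m
Geostrophic speed: V_g = |∂P/∂n|/(fρ) = 6.33×10⁻³/(1.31×10⁻⁴ × 1.25) = 38.6 m/s
Around a low, centrifugal force acts outward with Coriolis, so pressure-gradient force balances both:
(1/ρ)|∂P/∂n| = fV + V²/R  →  V² + fR·V − fR·V_g = 0
With fR = 1.31×10⁻⁴ × 1125×10³ m = 147 m/s:
V = [−fR + √((fR)² + 4 fR V_g)]/2 = [−147 + √(147² + 4×147×38.6)]/2 = 31.8 m/s
Subgeostrophic (V < V_g = 38.6 m/s), as expected around a low.
Converting: 31.8 m/s × 1.944 = 61.8 knots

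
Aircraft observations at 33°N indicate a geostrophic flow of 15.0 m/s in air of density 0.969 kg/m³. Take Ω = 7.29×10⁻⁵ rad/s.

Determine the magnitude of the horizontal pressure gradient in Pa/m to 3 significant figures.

Coriolis parameter at 33°N:
f = 2Ω sin φ = 2 × 7.29×10⁻⁵ × sin 33° = 7.94×10⁻⁵ s⁻¹
Geostrophic balance rearranged: |∂P/∂n| = f ρ V_g
|∂P/∂n| = 7.94×10⁻⁵ × 0.969 × 15.0 = 1.15×10⁻³ Pa/m

1.15×10⁻³ Pa/m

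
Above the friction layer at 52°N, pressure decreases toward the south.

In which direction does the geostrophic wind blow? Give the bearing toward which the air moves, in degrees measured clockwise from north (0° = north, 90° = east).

270°

The pressure-gradient force points toward the south (bearing 180°).
Geostrophic balance: in the Northern Hemisphere the Coriolis force deflects motion to the right, so the geostrophic wind blows 90° to the right of the pressure-gradient force (low pressure on the left).
Rotating 180° by 90° clockwise gives 270° — the wind blows toward the west.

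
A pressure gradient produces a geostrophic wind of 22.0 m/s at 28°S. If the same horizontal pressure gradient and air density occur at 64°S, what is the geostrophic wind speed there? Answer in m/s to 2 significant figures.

11 m/s

With the same pressure gradient and density, V_g ∝ 1/f ∝ 1/sin φ.
V₂ = V₁ · sin φ₁ / sin φ₂ = 22.0 × sin 28° / sin 64°
V₂ = 22.0 × 0.4695/0.8988 = 11 m/s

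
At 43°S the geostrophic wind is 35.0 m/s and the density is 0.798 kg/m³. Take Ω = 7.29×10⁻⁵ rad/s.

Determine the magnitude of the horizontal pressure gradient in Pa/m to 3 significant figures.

2.78×10⁻³ Pa/m

Coriolis parameter at 43°S:
f = 2Ω sin φ = 2 × 7.29×10⁻⁵ × sin 43° = 9.94×10⁻⁵ s⁻¹
Geostrophic balance rearranged: |∂P/∂n| = f ρ V_g
|∂P/∂n| = 9.94×10⁻⁵ × 0.798 × 35.0 = 2.78×10⁻³ Pa/m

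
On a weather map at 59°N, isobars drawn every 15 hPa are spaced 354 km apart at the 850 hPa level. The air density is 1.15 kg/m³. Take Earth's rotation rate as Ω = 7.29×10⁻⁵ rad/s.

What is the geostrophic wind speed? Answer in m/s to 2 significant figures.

29 m/s

Coriolis parameter at 59°N:
f = 2Ω sin φ = 2 × 7.29×10⁻⁵ × sin 59° = 1.25×10⁻⁴ s⁻¹
Pressure gradient: |∂P/∂n| = 1500 Pa / 354000 m = 4.24×10⁻³ Pa/m
Geostrophic balance (pressure-gradient force = Coriolis force):
V_g = (1/(fρ)) |∂P/∂n| = 4.24×10⁻³ / (1.25×10⁻⁴ × 1.15) = 29.5 m/s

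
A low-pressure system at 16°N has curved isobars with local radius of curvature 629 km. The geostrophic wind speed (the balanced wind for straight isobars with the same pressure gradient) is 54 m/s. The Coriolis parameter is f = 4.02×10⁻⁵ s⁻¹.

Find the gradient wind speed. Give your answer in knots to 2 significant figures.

Around a low, centrifugal force acts outward with Coriolis, so pressure-gradient force balances both:
(1/ρ)|∂P/∂n| = fV + V²/R  →  V² + fR·V − fR·V_g = 0
With fR = 4.02×10⁻⁵ × 629×10³ m = 25.3 m/s:
V = [−fR + √((fR)² + 4 fR V_g)]/2 = [−25.3 + √(25.3² + 4×25.3×54)]/2 = 26.4 m/s
Subgeostrophic (V < V_g = 54 m/s), as expected around a low.
Converting: 26.4 m/s × 1.944 = 51 knots

51 knots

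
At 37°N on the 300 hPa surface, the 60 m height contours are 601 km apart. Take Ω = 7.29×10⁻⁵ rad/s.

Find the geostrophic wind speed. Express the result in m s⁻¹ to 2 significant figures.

Coriolis parameter at 37°N:
f = 2Ω sin φ = 2 × 7.29×10⁻⁵ × sin 37° = 8.77×10⁻⁵ s⁻¹
Height gradient: |∂Z/∂n| = 60 m / 601000 m = 9.98×10⁻⁵
On a pressure surface, geostrophic balance gives V_g = (g/f)|∂Z/∂n|:
V_g = 9.81 × 9.98×10⁻⁵ / 8.77×10⁻⁵ = 11.2 m/s

11 m s⁻¹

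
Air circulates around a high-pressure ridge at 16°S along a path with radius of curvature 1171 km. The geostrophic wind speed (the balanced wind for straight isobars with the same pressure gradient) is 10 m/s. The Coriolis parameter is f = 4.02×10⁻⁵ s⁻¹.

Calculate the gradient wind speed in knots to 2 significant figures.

28 knots

Around a high, pressure-gradient force acts outward with centrifugal, so Coriolis balances both:
fV = (1/ρ)|∂P/∂n| + V²/R  →  V² − fR·V + fR·V_g = 0
With fR = 4.02×10⁻⁵ × 1171×10³ m = 47.1 m/s:
V = [fR − √((fR)² − 4 fR V_g)]/2 = [47.1 − √(47.1² − 4×47.1×10)]/2 = 14.4 m/s
Supergeostrophic (V > V_g = 10 m/s), as expected around a high.
Converting: 14.4 m/s × 1.944 = 28 knots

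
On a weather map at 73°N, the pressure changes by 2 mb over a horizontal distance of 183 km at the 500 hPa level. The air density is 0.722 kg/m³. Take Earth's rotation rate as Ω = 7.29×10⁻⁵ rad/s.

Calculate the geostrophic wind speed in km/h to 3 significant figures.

Coriolis parameter at 73°N:
f = 2Ω sin φ = 2 × 7.29×10⁻⁵ × sin 73° = 1.39×10⁻⁴ s⁻¹
Pressure gradient: |∂P/∂n| = 200 Pa / 183000 m = 1.09×10⁻³ Pa/m
Geostrophic balance (pressure-gradient force = Coriolis force):
V_g = (1/(fρ)) |∂P/∂n| = 1.09×10⁻³ / (1.39×10⁻⁴ × 0.722) = 10.9 m/s
Converting: 10.9 m/s × 3.6 = 39.1 km/h

39.1 km/h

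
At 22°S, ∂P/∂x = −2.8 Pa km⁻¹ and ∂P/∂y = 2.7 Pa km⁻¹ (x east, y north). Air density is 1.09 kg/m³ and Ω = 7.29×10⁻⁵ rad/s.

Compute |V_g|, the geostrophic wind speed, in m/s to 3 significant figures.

65.3 m/s

Coriolis parameter at 22°S:
f = 2Ω sin φ = 2 × 7.29×10⁻⁵ × sin 22° = 5.46×10⁻⁵ s⁻¹
In the Southern Hemisphere f is negative: f = −5.46×10⁻⁵ s⁻¹.
Component geostrophic relations (x east, y north):
u_g = −(1/(fρ)) ∂P/∂y,  v_g = (1/(fρ)) ∂P/∂x
u_g = −(2.7×10⁻³)/(−5.46×10⁻⁵ × 1.09) = 45.4 m/s;  v_g = (−2.8×10⁻³)/(−5.46×10⁻⁵ × 1.09) = 47.0 m/s
|V_g| = √(u_g² + v_g²) = 65.3 m/s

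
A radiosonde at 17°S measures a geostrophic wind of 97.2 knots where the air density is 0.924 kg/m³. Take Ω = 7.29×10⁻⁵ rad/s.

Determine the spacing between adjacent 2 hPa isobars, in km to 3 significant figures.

Coriolis parameter at 17°S:
f = 2Ω sin φ = 2 × 7.29×10⁻⁵ × sin 17° = 4.26×10⁻⁵ s⁻¹
Wind speed in SI: 97.2 knots = 50.0 m/s
Geostrophic balance rearranged: |∂P/∂n| = f ρ V_g
|∂P/∂n| = 4.26×10⁻⁵ × 0.924 × 50.0 = 1.97×10⁻³ Pa/m
Isobar spacing: Δn = ΔP/|∂P/∂n| = 200 Pa / 1.97×10⁻³ Pa/m = 101546 m ≈ 102 km

102 km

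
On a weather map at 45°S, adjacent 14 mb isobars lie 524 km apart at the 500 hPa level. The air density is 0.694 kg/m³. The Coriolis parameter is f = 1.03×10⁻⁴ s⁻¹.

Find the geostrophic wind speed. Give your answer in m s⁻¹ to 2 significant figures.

Pressure gradient: |∂P/∂n| = 1400 Pa / 524000 m = 2.67×10⁻³ Pa/m
Geostrophic balance (pressure-gradient force = Coriolis force):
V_g = (1/(fρ)) |∂P/∂n| = 2.67×10⁻³ / (1.03×10⁻⁴ × 0.694) = 37.4 m/s

37 m s⁻¹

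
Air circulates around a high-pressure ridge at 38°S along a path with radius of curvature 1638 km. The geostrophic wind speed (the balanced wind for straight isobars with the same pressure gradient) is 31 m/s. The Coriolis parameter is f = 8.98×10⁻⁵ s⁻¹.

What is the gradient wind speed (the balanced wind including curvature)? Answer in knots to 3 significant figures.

Around a high, pressure-gradient force acts outward with centrifugal, so Coriolis balances both:
fV = (1/ρ)|∂P/∂n| + V²/R  →  V² − fR·V + fR·V_g = 0
With fR = 8.98×10⁻⁵ × 1638×10³ m = 147 m/s:
V = [fR − √((fR)² − 4 fR V_g)]/2 = [147 − √(147² − 4×147×31)]/2 = 44.4 m/s
Supergeostrophic (V > V_g = 31 m/s), as expected around a high.
Converting: 44.4 m/s × 1.944 = 86.3 knots

86.3 knots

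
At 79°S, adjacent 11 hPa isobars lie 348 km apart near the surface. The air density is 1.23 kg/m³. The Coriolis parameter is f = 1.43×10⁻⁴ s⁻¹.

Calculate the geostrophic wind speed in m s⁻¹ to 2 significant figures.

Pressure gradient: |∂P/∂n| = 1100 Pa / 348000 m = 3.16×10⁻³ Pa/m
Geostrophic balance (pressure-gradient force = Coriolis force):
V_g = (1/(fρ)) |∂P/∂n| = 3.16×10⁻³ / (1.43×10⁻⁴ × 1.23) = 18.0 m/s

18 m s⁻¹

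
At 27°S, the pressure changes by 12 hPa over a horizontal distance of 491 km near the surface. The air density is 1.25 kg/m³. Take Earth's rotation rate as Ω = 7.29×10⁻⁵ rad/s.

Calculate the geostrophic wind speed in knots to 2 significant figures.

Coriolis parameter at 27°S:
f = 2Ω sin φ = 2 × 7.29×10⁻⁵ × sin 27° = 6.62×10⁻⁵ s⁻¹
Pressure gradient: |∂P/∂n| = 1200 Pa / 491000 m = 2.44×10⁻³ Pa/m
Geostrophic balance (pressure-gradient force = Coriolis force):
V_g = (1/(fρ)) |∂P/∂n| = 2.44×10⁻³ / (6.62×10⁻⁵ × 1.25) = 29.5 m/s
Converting: 29.5 m/s × 1.944 = 57 knots

57 knots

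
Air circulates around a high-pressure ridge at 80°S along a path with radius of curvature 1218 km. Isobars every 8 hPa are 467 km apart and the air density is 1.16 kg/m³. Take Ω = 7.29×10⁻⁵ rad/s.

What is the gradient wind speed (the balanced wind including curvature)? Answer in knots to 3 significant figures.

Coriolis parameter at 80°S:
f = 2Ω sin φ = 2 × 7.29×10⁻⁵ × sin 80° = 1.44×10⁻⁴ s⁻¹
Pressure gradient: |∂P/∂n| = 800 Pa / 467000 m = 1.71×10⁻³ Pa/m
Geostrophic speed: V_g = |∂P/∂n|/(fρ) = 1.71×10⁻³/(1.44×10⁻⁴ × 1.16) = 10.3 m/s
Around a high, pressure-gradient force acts outward with centrifugal, so Coriolis balances both:
fV = (1/ρ)|∂P/∂n| + V²/R  →  V² − fR·V + fR·V_g = 0
With fR = 1.44×10⁻⁴ × 1218×10³ m = 175 m/s:
V = [fR − √((fR)² − 4 fR V_g)]/2 = [175 − √(175² − 4×175×10.3)]/2 = 11 m/s
Supergeostrophic (V > V_g = 10.3 m/s), as expected around a high.
Converting: 11 m/s × 1.944 = 21.3 knots

21.3 knots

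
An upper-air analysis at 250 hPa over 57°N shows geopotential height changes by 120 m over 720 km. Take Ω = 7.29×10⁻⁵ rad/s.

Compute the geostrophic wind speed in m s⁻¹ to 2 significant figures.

13 m s⁻¹

Coriolis parameter at 57°N:
f = 2Ω sin φ = 2 × 7.29×10⁻⁵ × sin 57° = 1.22×10⁻⁴ s⁻¹
Height gradient: |∂Z/∂n| = 120 m / 720000 m = 1.67×10⁻⁴
On a pressure surface, geostrophic balance gives V_g = (g/f)|∂Z/∂n|:
V_g = 9.81 × 1.67×10⁻⁴ / 1.22×10⁻⁴ = 13.4 m/s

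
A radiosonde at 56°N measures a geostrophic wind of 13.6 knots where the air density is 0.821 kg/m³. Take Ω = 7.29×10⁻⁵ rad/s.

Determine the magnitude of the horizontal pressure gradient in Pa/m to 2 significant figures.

Coriolis parameter at 56°N:
f = 2Ω sin φ = 2 × 7.29×10⁻⁵ × sin 56° = 1.21×10⁻⁴ s⁻¹
Wind speed in SI: 13.6 knots = 7.00 m/s
Geostrophic balance rearranged: |∂P/∂n| = f ρ V_g
|∂P/∂n| = 1.21×10⁻⁴ × 0.821 × 7.00 = 6.94×10⁻⁴ Pa/m

6.9×10⁻⁴ Pa/m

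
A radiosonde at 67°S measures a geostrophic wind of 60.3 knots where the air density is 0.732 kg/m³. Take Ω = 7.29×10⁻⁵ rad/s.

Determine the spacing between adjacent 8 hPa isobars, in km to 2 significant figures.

260 km

Coriolis parameter at 67°S:
f = 2Ω sin φ = 2 × 7.29×10⁻⁵ × sin 67° = 1.34×10⁻⁴ s⁻¹
Wind speed in SI: 60.3 knots = 31.0 m/s
Geostrophic balance rearranged: |∂P/∂n| = f ρ V_g
|∂P/∂n| = 1.34×10⁻⁴ × 0.732 × 31.0 = 3.05×10⁻³ Pa/m
Isobar spacing: Δn = ΔP/|∂P/∂n| = 800 Pa / 3.05×10⁻³ Pa/m = 262506 m ≈ 260 km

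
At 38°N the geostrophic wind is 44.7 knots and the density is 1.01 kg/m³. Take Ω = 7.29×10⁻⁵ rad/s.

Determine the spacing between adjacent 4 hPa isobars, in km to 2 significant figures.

190 km

Coriolis parameter at 38°N:
f = 2Ω sin φ = 2 × 7.29×10⁻⁵ × sin 38° = 8.98×10⁻⁵ s⁻¹
Wind speed in SI: 44.7 knots = 23.0 m/s
Geostrophic balance rearranged: |∂P/∂n| = f ρ V_g
|∂P/∂n| = 8.98×10⁻⁵ × 1.01 × 23.0 = 2.08×10⁻³ Pa/m
Isobar spacing: Δn = ΔP/|∂P/∂n| = 400 Pa / 2.08×10⁻³ Pa/m = 191864 m ≈ 190 km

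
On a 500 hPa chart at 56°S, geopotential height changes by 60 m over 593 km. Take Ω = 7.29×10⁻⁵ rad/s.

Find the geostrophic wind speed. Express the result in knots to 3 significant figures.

Coriolis parameter at 56°S:
f = 2Ω sin φ = 2 × 7.29×10⁻⁵ × sin 56° = 1.21×10⁻⁴ s⁻¹
Height gradient: |∂Z/∂n| = 60 m / 593000 m = 1.01×10⁻⁴
On a pressure surface, geostrophic balance gives V_g = (g/f)|∂Z/∂n|:
V_g = 9.81 × 1.01×10⁻⁴ / 1.21×10⁻⁴ = 8.21 m/s
Converting: 8.21 m/s × 1.944 = 16.0 knots

16.0 knots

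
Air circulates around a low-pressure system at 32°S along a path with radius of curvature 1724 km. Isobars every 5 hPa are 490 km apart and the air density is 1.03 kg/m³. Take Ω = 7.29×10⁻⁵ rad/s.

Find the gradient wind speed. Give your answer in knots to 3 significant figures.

Coriolis parameter at 32°S:
f = 2Ω sin φ = 2 × 7.29×10⁻⁵ × sin 32° = 7.73×10⁻⁵ s⁻¹
Pressure gradient: |∂P/∂n| = 500 Pa / 490000 m = 1.02×10⁻³ Pa/m
Geostrophic speed: V_g = |∂P/∂n|/(fρ) = 1.02×10⁻³/(7.73×10⁻⁵ × 1.03) = 12.8 m/s
Around a low, centrifugal force acts outward with Coriolis, so pressure-gradient force balances both:
(1/ρ)|∂P/∂n| = fV + V²/R  →  V² + fR·V − fR·V_g = 0
With fR = 7.73×10⁻⁵ × 1724×10³ m = 133 m/s:
V = [−fR + √((fR)² + 4 fR V_g)]/2 = [−133 + √(133² + 4×133×12.8)]/2 = 11.8 m/s
Subgeostrophic (V < V_g = 12.8 m/s), as expected around a low.
Converting: 11.8 m/s × 1.944 = 22.9 knots

22.9 knots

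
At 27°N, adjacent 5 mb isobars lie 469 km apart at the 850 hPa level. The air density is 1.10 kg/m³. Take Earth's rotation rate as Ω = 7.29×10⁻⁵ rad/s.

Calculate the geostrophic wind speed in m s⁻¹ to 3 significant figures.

Coriolis parameter at 27°N:
f = 2Ω sin φ = 2 × 7.29×10⁻⁵ × sin 27° = 6.62×10⁻⁵ s⁻¹
Pressure gradient: |∂P/∂n| = 500 Pa / 469000 m = 1.07×10⁻³ Pa/m
Geostrophic balance (pressure-gradient force = Coriolis force):
V_g = (1/(fρ)) |∂P/∂n| = 1.07×10⁻³ / (6.62×10⁻⁵ × 1.10) = 14.6 m/s

14.6 m s⁻¹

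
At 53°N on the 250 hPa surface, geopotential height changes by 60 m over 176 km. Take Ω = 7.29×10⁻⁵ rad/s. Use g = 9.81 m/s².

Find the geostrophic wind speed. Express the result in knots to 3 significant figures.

55.8 knots

Coriolis parameter at 53°N:
f = 2Ω sin φ = 2 × 7.29×10⁻⁵ × sin 53° = 1.16×10⁻⁴ s⁻¹
Height gradient: |∂Z/∂n| = 60 m / 176000 m = 3.41×10⁻⁴
On a pressure surface, geostrophic balance gives V_g = (g/f)|∂Z/∂n|:
V_g = 9.81 × 3.41×10⁻⁴ / 1.16×10⁻⁴ = 28.7 m/s
Converting: 28.7 m/s × 1.944 = 55.8 knots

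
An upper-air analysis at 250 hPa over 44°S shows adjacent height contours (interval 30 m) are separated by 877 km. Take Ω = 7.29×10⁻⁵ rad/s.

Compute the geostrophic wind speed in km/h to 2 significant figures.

12 km/h

Coriolis parameter at 44°S:
f = 2Ω sin φ = 2 × 7.29×10⁻⁵ × sin 44° = 1.01×10⁻⁴ s⁻¹
Height gradient: |∂Z/∂n| = 30 m / 877000 m = 3.42×10⁻⁵
On a pressure surface, geostrophic balance gives V_g = (g/f)|∂Z/∂n|:
V_g = 9.81 × 3.42×10⁻⁵ / 1.01×10⁻⁴ = 3.31 m/s
Converting: 3.31 m/s × 3.6 = 12 km/h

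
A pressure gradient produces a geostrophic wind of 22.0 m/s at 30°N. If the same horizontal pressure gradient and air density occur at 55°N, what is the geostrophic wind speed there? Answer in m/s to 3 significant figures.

13.4 m/s

With the same pressure gradient and density, V_g ∝ 1/f ∝ 1/sin φ.
V₂ = V₁ · sin φ₁ / sin φ₂ = 22.0 × sin 30° / sin 55°
V₂ = 22.0 × 0.5000/0.8192 = 13.4 m/s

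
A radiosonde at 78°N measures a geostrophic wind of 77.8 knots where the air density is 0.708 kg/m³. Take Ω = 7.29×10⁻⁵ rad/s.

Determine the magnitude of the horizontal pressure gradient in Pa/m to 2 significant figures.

4.0×10⁻³ Pa/m

Coriolis parameter at 78°N:
f = 2Ω sin φ = 2 × 7.29×10⁻⁵ × sin 78° = 1.43×10⁻⁴ s⁻¹
Wind speed in SI: 77.8 knots = 40.0 m/s
Geostrophic balance rearranged: |∂P/∂n| = f ρ V_g
|∂P/∂n| = 1.43×10⁻⁴ × 0.708 × 40.0 = 4.04×10⁻³ Pa/m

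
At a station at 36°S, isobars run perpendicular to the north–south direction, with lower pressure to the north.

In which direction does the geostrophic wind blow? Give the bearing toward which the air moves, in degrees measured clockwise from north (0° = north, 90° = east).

270°

The pressure-gradient force points toward the north (bearing 000°).
Geostrophic balance: in the Southern Hemisphere the Coriolis force deflects motion to the left, so the geostrophic wind blows 90° to the left of the pressure-gradient force (low pressure on the right).
Rotating 000° by 90° counterclockwise gives 270° — the wind blows toward the west.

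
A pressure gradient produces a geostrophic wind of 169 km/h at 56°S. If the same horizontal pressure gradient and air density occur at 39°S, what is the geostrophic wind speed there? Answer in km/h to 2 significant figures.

220 km/h

With the same pressure gradient and density, V_g ∝ 1/f ∝ 1/sin φ.
V₂ = V₁ · sin φ₁ / sin φ₂ = 169 × sin 56° / sin 39°
V₂ = 169 × 0.8290/0.6293 = 220 km/h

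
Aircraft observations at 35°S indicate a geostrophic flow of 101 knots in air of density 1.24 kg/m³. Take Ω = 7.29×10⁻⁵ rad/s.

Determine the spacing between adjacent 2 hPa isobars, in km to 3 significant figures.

Coriolis parameter at 35°S:
f = 2Ω sin φ = 2 × 7.29×10⁻⁵ × sin 35° = 8.36×10⁻⁵ s⁻¹
Wind speed in SI: 101 knots = 52.0 m/s
Geostrophic balance rearranged: |∂P/∂n| = f ρ V_g
|∂P/∂n| = 8.36×10⁻⁵ × 1.24 × 52.0 = 5.39×10⁻³ Pa/m
Isobar spacing: Δn = ΔP/|∂P/∂n| = 200 Pa / 5.39×10⁻³ Pa/m = 37119 m ≈ 37.1 km

37.1 km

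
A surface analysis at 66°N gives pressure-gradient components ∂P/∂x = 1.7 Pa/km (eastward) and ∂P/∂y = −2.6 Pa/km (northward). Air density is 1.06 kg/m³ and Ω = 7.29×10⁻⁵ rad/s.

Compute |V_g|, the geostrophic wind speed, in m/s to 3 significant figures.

22.0 m/s

Coriolis parameter at 66°N:
f = 2Ω sin φ = 2 × 7.29×10⁻⁵ × sin 66° = 1.33×10⁻⁴ s⁻¹
Component geostrophic relations (x east, y north):
u_g = −(1/(fρ)) ∂P/∂y,  v_g = (1/(fρ)) ∂P/∂x
u_g = −(−2.6×10⁻³)/(1.33×10⁻⁴ × 1.06) = 18.4 m/s;  v_g = (1.7×10⁻³)/(1.33×10⁻⁴ × 1.06) = 12.0 m/s
|V_g| = √(u_g² + v_g²) = 22.0 m/s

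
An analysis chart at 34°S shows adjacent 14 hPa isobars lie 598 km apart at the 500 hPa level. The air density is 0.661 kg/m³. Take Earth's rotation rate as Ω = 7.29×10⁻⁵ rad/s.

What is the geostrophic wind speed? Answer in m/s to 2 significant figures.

Coriolis parameter at 34°S:
f = 2Ω sin φ = 2 × 7.29×10⁻⁵ × sin 34° = 8.15×10⁻⁵ s⁻¹
Pressure gradient: |∂P/∂n| = 1400 Pa / 598000 m = 2.34×10⁻³ Pa/m
Geostrophic balance (pressure-gradient force = Coriolis force):
V_g = (1/(fρ)) |∂P/∂n| = 2.34×10⁻³ / (8.15×10⁻⁵ × 0.661) = 43.4 m/s

43 m/s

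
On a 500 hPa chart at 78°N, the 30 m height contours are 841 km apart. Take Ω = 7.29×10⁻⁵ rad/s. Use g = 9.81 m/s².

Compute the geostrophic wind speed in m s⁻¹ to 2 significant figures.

Coriolis parameter at 78°N:
f = 2Ω sin φ = 2 × 7.29×10⁻⁵ × sin 78° = 1.43×10⁻⁴ s⁻¹
Height gradient: |∂Z/∂n| = 30 m / 841000 m = 3.57×10⁻⁵
On a pressure surface, geostrophic balance gives V_g = (g/f)|∂Z/∂n|:
V_g = 9.81 × 3.57×10⁻⁵ / 1.43×10⁻⁴ = 2.45 m/s

2.5 m s⁻¹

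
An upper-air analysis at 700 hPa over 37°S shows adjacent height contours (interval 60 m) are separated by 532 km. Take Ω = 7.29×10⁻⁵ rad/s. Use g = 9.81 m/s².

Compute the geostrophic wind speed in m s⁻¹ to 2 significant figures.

Coriolis parameter at 37°S:
f = 2Ω sin φ = 2 × 7.29×10⁻⁵ × sin 37° = 8.77×10⁻⁵ s⁻¹
Height gradient: |∂Z/∂n| = 60 m / 532000 m = 1.13×10⁻⁴
On a pressure surface, geostrophic balance gives V_g = (g/f)|∂Z/∂n|:
V_g = 9.81 × 1.13×10⁻⁴ / 8.77×10⁻⁵ = 12.6 m/s

13 m s⁻¹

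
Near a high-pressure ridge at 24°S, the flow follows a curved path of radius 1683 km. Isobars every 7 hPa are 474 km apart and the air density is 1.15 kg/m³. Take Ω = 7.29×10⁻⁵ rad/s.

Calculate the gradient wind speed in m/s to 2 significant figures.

32 m/s

Coriolis parameter at 24°S:
f = 2Ω sin φ = 2 × 7.29×10⁻⁵ × sin 24° = 5.93×10⁻⁵ s⁻¹
Pressure gradient: |∂P/∂n| = 700 Pa / 474000 m = 1.48×10⁻³ Pa/m
Geostrophic speed: V_g = |∂P/∂n|/(fρ) = 1.48×10⁻³/(5.93×10⁻⁵ × 1.15) = 21.7 m/s
Around a high, pressure-gradient force acts outward with centrifugal, so Coriolis balances both:
fV = (1/ρ)|∂P/∂n| + V²/R  →  V² − fR·V + fR·V_g = 0
With fR = 5.93×10⁻⁵ × 1683×10³ m = 99.8 m/s:
V = [fR − √((fR)² − 4 fR V_g)]/2 = [99.8 − √(99.8² − 4×99.8×21.7)]/2 = 31.8 m/s
Supergeostrophic (V > V_g = 21.7 m/s), as expected around a high.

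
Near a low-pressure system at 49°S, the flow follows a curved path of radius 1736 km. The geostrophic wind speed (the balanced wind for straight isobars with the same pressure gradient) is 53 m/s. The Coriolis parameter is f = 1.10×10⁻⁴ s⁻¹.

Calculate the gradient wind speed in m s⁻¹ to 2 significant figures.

Around a low, centrifugal force acts outward with Coriolis, so pressure-gradient force balances both:
(1/ρ)|∂P/∂n| = fV + V²/R  →  V² + fR·V − fR·V_g = 0
With fR = 1.10×10⁻⁴ × 1736×10³ m = 191 m/s:
V = [−fR + √((fR)² + 4 fR V_g)]/2 = [−191 + √(191² + 4×191×53)]/2 = 43.2 m/s
Subgeostrophic (V < V_g = 53 m/s), as expected around a low.

43 m s⁻¹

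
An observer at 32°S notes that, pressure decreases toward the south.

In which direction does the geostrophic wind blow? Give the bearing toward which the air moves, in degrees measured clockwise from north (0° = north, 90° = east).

The pressure-gradient force points toward the south (bearing 180°).
Geostrophic balance: in the Southern Hemisphere the Coriolis force deflects motion to the left, so the geostrophic wind blows 90° to the left of the pressure-gradient force (low pressure on the right).
Rotating 180° by 90° counterclockwise gives 090° — the wind blows toward the east.

090°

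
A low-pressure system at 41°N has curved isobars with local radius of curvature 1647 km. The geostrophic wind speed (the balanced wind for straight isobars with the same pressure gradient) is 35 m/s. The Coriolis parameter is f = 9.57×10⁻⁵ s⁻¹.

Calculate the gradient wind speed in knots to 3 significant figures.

Around a low, centrifugal force acts outward with Coriolis, so pressure-gradient force balances both:
(1/ρ)|∂P/∂n| = fV + V²/R  →  V² + fR·V − fR·V_g = 0
With fR = 9.57×10⁻⁵ × 1647×10³ m = 158 m/s:
V = [−fR + √((fR)² + 4 fR V_g)]/2 = [−158 + √(158² + 4×158×35)]/2 = 29.5 m/s
Subgeostrophic (V < V_g = 35 m/s), as expected around a low.
Converting: 29.5 m/s × 1.944 = 57.3 knots

57.3 knots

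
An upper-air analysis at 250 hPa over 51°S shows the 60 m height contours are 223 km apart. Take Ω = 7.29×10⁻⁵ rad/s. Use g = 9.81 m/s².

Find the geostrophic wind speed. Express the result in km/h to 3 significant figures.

Coriolis parameter at 51°S:
f = 2Ω sin φ = 2 × 7.29×10⁻⁵ × sin 51° = 1.13×10⁻⁴ s⁻¹
Height gradient: |∂Z/∂n| = 60 m / 223000 m = 2.69×10⁻⁴
On a pressure surface, geostrophic balance gives V_g = (g/f)|∂Z/∂n|:
V_g = 9.81 × 2.69×10⁻⁴ / 1.13×10⁻⁴ = 23.3 m/s
Converting: 23.3 m/s × 3.6 = 83.9 km/h

83.9 km/h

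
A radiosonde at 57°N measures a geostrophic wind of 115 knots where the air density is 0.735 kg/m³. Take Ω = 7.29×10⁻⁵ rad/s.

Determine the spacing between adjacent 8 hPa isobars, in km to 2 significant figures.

Coriolis parameter at 57°N:
f = 2Ω sin φ = 2 × 7.29×10⁻⁵ × sin 57° = 1.22×10⁻⁴ s⁻¹
Wind speed in SI: 115 knots = 59.2 m/s
Geostrophic balance rearranged: |∂P/∂n| = f ρ V_g
|∂P/∂n| = 1.22×10⁻⁴ × 0.735 × 59.2 = 5.32×10⁻³ Pa/m
Isobar spacing: Δn = ΔP/|∂P/∂n| = 800 Pa / 5.32×10⁻³ Pa/m = 150459 m ≈ 150 km

150 km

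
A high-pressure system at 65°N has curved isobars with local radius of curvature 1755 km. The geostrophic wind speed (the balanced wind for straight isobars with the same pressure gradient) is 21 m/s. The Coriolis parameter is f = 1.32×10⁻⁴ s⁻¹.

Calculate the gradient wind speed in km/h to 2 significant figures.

Around a high, pressure-gradient force acts outward with centrifugal, so Coriolis balances both:
fV = (1/ρ)|∂P/∂n| + V²/R  →  V² − fR·V + fR·V_g = 0
With fR = 1.32×10⁻⁴ × 1755×10³ m = 232 m/s:
V = [fR − √((fR)² − 4 fR V_g)]/2 = [232 − √(232² − 4×232×21)]/2 = 23.4 m/s
Supergeostrophic (V > V_g = 21 m/s), as expected around a high.
Converting: 23.4 m/s × 3.6 = 84 km/h

84 km/h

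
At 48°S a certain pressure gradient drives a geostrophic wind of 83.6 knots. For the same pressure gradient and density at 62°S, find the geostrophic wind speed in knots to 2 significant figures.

70 knots

With the same pressure gradient and density, V_g ∝ 1/f ∝ 1/sin φ.
V₂ = V₁ · sin φ₁ / sin φ₂ = 83.6 × sin 48° / sin 62°
V₂ = 83.6 × 0.7431/0.8829 = 70 knots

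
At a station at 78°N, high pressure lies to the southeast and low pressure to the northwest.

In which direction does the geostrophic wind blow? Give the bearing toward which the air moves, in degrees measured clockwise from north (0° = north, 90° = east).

The pressure-gradient force points toward the northwest (bearing 315°).
Geostrophic balance: in the Northern Hemisphere the Coriolis force deflects motion to the right, so the geostrophic wind blows 90° to the right of the pressure-gradient force (low pressure on the left).
Rotating 315° by 90° clockwise gives 045° — the wind blows toward the northeast.

045°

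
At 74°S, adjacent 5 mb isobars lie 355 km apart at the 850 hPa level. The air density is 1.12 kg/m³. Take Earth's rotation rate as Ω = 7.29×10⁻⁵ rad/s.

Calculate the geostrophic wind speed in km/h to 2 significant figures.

Coriolis parameter at 74°S:
f = 2Ω sin φ = 2 × 7.29×10⁻⁵ × sin 74° = 1.40×10⁻⁴ s⁻¹
Pressure gradient: |∂P/∂n| = 500 Pa / 355000 m = 1.41×10⁻³ Pa/m
Geostrophic balance (pressure-gradient force = Coriolis force):
V_g = (1/(fρ)) |∂P/∂n| = 1.41×10⁻³ / (1.40×10⁻⁴ × 1.12) = 8.97 m/s
Converting: 8.97 m/s × 3.6 = 32 km/h

32 km/h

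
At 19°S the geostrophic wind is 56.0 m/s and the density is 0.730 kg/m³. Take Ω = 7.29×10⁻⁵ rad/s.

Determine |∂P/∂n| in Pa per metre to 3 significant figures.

Coriolis parameter at 19°S:
f = 2Ω sin φ = 2 × 7.29×10⁻⁵ × sin 19° = 4.75×10⁻⁵ s⁻¹
Geostrophic balance rearranged: |∂P/∂n| = f ρ V_g
|∂P/∂n| = 4.75×10⁻⁵ × 0.730 × 56.0 = 1.94×10⁻³ Pa/m

1.94×10⁻³ Pa/m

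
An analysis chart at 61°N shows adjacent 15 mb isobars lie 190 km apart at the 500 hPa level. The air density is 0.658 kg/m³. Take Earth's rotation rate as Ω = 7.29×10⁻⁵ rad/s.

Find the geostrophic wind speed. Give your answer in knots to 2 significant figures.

Coriolis parameter at 61°N:
f = 2Ω sin φ = 2 × 7.29×10⁻⁵ × sin 61° = 1.28×10⁻⁴ s⁻¹
Pressure gradient: |∂P/∂n| = 1500 Pa / 190000 m = 7.89×10⁻³ Pa/m
Geostrophic balance (pressure-gradient force = Coriolis force):
V_g = (1/(fρ)) |∂P/∂n| = 7.89×10⁻³ / (1.28×10⁻⁴ × 0.658) = 94.1 m/s
Converting: 94.1 m/s × 1.944 = 180 knots

180 knots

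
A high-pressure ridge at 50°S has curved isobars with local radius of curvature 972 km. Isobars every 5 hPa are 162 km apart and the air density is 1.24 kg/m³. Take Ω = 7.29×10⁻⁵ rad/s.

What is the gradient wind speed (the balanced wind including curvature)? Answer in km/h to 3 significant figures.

Coriolis parameter at 50°S:
f = 2Ω sin φ = 2 × 7.29×10⁻⁵ × sin 50° = 1.12×10⁻⁴ s⁻¹
Pressure gradient: |∂P/∂n| = 500 Pa / 162000 m = 3.09×10⁻³ Pa/m
Geostrophic speed: V_g = |∂P/∂n|/(fρ) = 3.09×10⁻³/(1.12×10⁻⁴ × 1.24) = 22.3 m/s
Around a high, pressure-gradient force acts outward with centrifugal, so Coriolis balances both:
fV = (1/ρ)|∂P/∂n| + V²/R  →  V² − fR·V + fR·V_g = 0
With fR = 1.12×10⁻⁴ × 972×10³ m = 109 m/s:
V = [fR − √((fR)² − 4 fR V_g)]/2 = [109 − √(109² − 4×109×22.3)]/2 = 31.3 m/s
Supergeostrophic (V > V_g = 22.3 m/s), as expected around a high.
Converting: 31.3 m/s × 3.6 = 113 km/h

113 km/h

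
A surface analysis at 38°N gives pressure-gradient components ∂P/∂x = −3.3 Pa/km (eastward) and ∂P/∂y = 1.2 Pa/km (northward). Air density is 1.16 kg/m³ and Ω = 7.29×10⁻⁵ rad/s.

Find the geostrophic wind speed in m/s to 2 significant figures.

Coriolis parameter at 38°N:
f = 2Ω sin φ = 2 × 7.29×10⁻⁵ × sin 38° = 8.98×10⁻⁵ s⁻¹
Component geostrophic relations (x east, y north):
u_g = −(1/(fρ)) ∂P/∂y,  v_g = (1/(fρ)) ∂P/∂x
u_g = −(1.2×10⁻³)/(8.98×10⁻⁵ × 1.16) = −11.5 m/s;  v_g = (−3.3×10⁻³)/(8.98×10⁻⁵ × 1.16) = −31.7 m/s
|V_g| = √(u_g² + v_g²) = 33.7 m/s

34 m/s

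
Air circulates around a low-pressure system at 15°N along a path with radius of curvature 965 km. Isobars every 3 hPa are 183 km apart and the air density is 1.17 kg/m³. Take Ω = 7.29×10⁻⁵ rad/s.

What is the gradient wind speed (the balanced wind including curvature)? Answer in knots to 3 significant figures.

Coriolis parameter at 15°N:
f = 2Ω sin φ = 2 × 7.29×10⁻⁵ × sin 15° = 3.77×10⁻⁵ s⁻¹
Pressure gradient: |∂P/∂n| = 300 Pa / 183000 m = 1.64×10⁻³ Pa/m
Geostrophic speed: V_g = |∂P/∂n|/(fρ) = 1.64×10⁻³/(3.77×10⁻⁵ × 1.17) = 37.1 m/s
Around a low, centrifugal force acts outward with Coriolis, so pressure-gradient force balances both:
(1/ρ)|∂P/∂n| = fV + V²/R  →  V² + fR·V − fR·V_g = 0
With fR = 3.77×10⁻⁵ × 965×10³ m = 36.4 m/s:
V = [−fR + √((fR)² + 4 fR V_g)]/2 = [−36.4 + √(36.4² + 4×36.4×37.1)]/2 = 22.8 m/s
Subgeostrophic (V < V_g = 37.1 m/s), as expected around a low.
Converting: 22.8 m/s × 1.944 = 44.4 knots

44.4 knots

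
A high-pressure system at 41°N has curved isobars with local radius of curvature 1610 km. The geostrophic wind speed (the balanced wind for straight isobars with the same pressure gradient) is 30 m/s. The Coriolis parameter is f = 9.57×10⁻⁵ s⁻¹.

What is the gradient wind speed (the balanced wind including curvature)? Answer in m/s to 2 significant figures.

Around a high, pressure-gradient force acts outward with centrifugal, so Coriolis balances both:
fV = (1/ρ)|∂P/∂n| + V²/R  →  V² − fR·V + fR·V_g = 0
With fR = 9.57×10⁻⁵ × 1610×10³ m = 154 m/s:
V = [fR − √((fR)² − 4 fR V_g)]/2 = [154 − √(154² − 4×154×30)]/2 = 40.8 m/s
Supergeostrophic (V > V_g = 30 m/s), as expected around a high.

41 m/s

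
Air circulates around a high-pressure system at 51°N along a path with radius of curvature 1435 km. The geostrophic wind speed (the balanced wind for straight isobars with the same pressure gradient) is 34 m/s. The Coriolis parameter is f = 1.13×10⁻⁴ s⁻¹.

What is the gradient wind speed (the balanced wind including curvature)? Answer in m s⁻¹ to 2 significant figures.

49 m s⁻¹

Around a high, pressure-gradient force acts outward with centrifugal, so Coriolis balances both:
fV = (1/ρ)|∂P/∂n| + V²/R  →  V² − fR·V + fR·V_g = 0
With fR = 1.13×10⁻⁴ × 1435×10³ m = 162 m/s:
V = [fR − √((fR)² − 4 fR V_g)]/2 = [162 − √(162² − 4×162×34)]/2 = 48.5 m/s
Supergeostrophic (V > V_g = 34 m/s), as expected around a high.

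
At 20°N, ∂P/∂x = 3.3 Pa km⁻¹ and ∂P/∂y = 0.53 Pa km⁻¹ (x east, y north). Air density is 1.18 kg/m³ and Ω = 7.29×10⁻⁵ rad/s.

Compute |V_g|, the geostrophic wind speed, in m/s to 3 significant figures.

Coriolis parameter at 20°N:
f = 2Ω sin φ = 2 × 7.29×10⁻⁵ × sin 20° = 4.99×10⁻⁵ s⁻¹
Component geostrophic relations (x east, y north):
u_g = −(1/(fρ)) ∂P/∂y,  v_g = (1/(fρ)) ∂P/∂x
u_g = −(0.53×10⁻³)/(4.99×10⁻⁵ × 1.18) = −9.01 m/s;  v_g = (3.3×10⁻³)/(4.99×10⁻⁵ × 1.18) = 56.1 m/s
|V_g| = √(u_g² + v_g²) = 56.8 m/s

56.8 m/s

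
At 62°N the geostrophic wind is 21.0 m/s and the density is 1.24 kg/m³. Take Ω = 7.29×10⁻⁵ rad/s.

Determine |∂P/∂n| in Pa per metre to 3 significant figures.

3.35×10⁻³ Pa/m

Coriolis parameter at 62°N:
f = 2Ω sin φ = 2 × 7.29×10⁻⁵ × sin 62° = 1.29×10⁻⁴ s⁻¹
Geostrophic balance rearranged: |∂P/∂n| = f ρ V_g
|∂P/∂n| = 1.29×10⁻⁴ × 1.24 × 21.0 = 3.35×10⁻³ Pa/m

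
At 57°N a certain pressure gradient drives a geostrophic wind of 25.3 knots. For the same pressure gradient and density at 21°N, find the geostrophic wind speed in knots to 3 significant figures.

59.2 knots

With the same pressure gradient and density, V_g ∝ 1/f ∝ 1/sin φ.
V₂ = V₁ · sin φ₁ / sin φ₂ = 25.3 × sin 57° / sin 21°
V₂ = 25.3 × 0.8387/0.3584 = 59.2 knots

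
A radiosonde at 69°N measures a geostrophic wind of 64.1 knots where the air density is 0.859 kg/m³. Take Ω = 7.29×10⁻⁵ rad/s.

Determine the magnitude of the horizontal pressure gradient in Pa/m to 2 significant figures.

3.9×10⁻³ Pa/m

Coriolis parameter at 69°N:
f = 2Ω sin φ = 2 × 7.29×10⁻⁵ × sin 69° = 1.36×10⁻⁴ s⁻¹
Wind speed in SI: 64.1 knots = 33.0 m/s
Geostrophic balance rearranged: |∂P/∂n| = f ρ V_g
|∂P/∂n| = 1.36×10⁻⁴ × 0.859 × 33.0 = 3.86×10⁻³ Pa/m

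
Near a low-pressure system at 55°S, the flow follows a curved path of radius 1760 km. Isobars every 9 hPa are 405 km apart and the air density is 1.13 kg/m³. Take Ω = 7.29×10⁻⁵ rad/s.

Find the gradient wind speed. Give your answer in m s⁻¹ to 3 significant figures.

Coriolis parameter at 55°S:
f = 2Ω sin φ = 2 × 7.29×10⁻⁵ × sin 55° = 1.19×10⁻⁴ s⁻¹
Pressure gradient: |∂P/∂n| = 900 Pa / 405000 m = 2.22×10⁻³ Pa/m
Geostrophic speed: V_g = |∂P/∂n|/(fρ) = 2.22×10⁻³/(1.19×10⁻⁴ × 1.13) = 16.5 m/s
Around a low, centrifugal force acts outward with Coriolis, so pressure-gradient force balances both:
(1/ρ)|∂P/∂n| = fV + V²/R  →  V² + fR·V − fR·V_g = 0
With fR = 1.19×10⁻⁴ × 1760×10³ m = 210 m/s:
V = [−fR + √((fR)² + 4 fR V_g)]/2 = [−210 + √(210² + 4×210×16.5)]/2 = 15.3 m/s
Subgeostrophic (V < V_g = 16.5 m/s), as expected around a low.

15.3 m s⁻¹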